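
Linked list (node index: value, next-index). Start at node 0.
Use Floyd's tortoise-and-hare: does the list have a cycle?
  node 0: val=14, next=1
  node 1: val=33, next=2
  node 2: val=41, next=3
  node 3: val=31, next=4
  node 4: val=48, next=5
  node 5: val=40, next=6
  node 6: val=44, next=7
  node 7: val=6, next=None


Floyd's tortoise (slow, +1) and hare (fast, +2):
  init: slow=0, fast=0
  step 1: slow=1, fast=2
  step 2: slow=2, fast=4
  step 3: slow=3, fast=6
  step 4: fast 6->7->None, no cycle

Cycle: no


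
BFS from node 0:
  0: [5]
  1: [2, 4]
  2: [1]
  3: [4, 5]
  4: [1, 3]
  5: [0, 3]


Visit 0, enqueue [5]
Visit 5, enqueue [3]
Visit 3, enqueue [4]
Visit 4, enqueue [1]
Visit 1, enqueue [2]
Visit 2, enqueue []

BFS order: [0, 5, 3, 4, 1, 2]


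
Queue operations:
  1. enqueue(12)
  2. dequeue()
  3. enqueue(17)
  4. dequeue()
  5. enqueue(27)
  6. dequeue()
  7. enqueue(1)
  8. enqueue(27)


enqueue(12) -> [12]
dequeue()->12, []
enqueue(17) -> [17]
dequeue()->17, []
enqueue(27) -> [27]
dequeue()->27, []
enqueue(1) -> [1]
enqueue(27) -> [1, 27]

Final queue: [1, 27]


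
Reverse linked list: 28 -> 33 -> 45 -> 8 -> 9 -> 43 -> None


Step 1: curr=28, set curr.next=prev(None) | reversed so far: 28
Step 2: curr=33, set curr.next=prev(28) | reversed so far: 33 -> 28
Step 3: curr=45, set curr.next=prev(33) | reversed so far: 45 -> 33 -> 28
Step 4: curr=8, set curr.next=prev(45) | reversed so far: 8 -> 45 -> 33 -> 28
Step 5: curr=9, set curr.next=prev(8) | reversed so far: 9 -> 8 -> 45 -> 33 -> 28
Step 6: curr=43, set curr.next=prev(9) | reversed so far: 43 -> 9 -> 8 -> 45 -> 33 -> 28

43 -> 9 -> 8 -> 45 -> 33 -> 28 -> None


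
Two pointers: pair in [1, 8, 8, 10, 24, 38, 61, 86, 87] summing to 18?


lo=0(1)+hi=8(87)=88
lo=0(1)+hi=7(86)=87
lo=0(1)+hi=6(61)=62
lo=0(1)+hi=5(38)=39
lo=0(1)+hi=4(24)=25
lo=0(1)+hi=3(10)=11
lo=1(8)+hi=3(10)=18

Yes: 8+10=18


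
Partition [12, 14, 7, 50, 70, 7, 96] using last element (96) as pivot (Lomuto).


Pivot: 96
  12 <= 96: advance i (no swap)
  14 <= 96: advance i (no swap)
  7 <= 96: advance i (no swap)
  50 <= 96: advance i (no swap)
  70 <= 96: advance i (no swap)
  7 <= 96: advance i (no swap)
Place pivot at 6: [12, 14, 7, 50, 70, 7, 96]

Partitioned: [12, 14, 7, 50, 70, 7, 96]


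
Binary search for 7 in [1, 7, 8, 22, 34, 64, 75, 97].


Step 1: lo=0, hi=7, mid=3, val=22
Step 2: lo=0, hi=2, mid=1, val=7

Found at index 1


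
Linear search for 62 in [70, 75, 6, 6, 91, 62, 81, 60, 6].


i=0: 70!=62
i=1: 75!=62
i=2: 6!=62
i=3: 6!=62
i=4: 91!=62
i=5: 62==62 found!

Found at 5, 6 comps


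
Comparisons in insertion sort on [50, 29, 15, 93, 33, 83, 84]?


Algorithm: insertion sort
Input: [50, 29, 15, 93, 33, 83, 84]
Sorted: [15, 29, 33, 50, 83, 84, 93]

11


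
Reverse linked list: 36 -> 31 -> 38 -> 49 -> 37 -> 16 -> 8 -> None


Step 1: curr=36, set curr.next=prev(None) | reversed so far: 36
Step 2: curr=31, set curr.next=prev(36) | reversed so far: 31 -> 36
Step 3: curr=38, set curr.next=prev(31) | reversed so far: 38 -> 31 -> 36
Step 4: curr=49, set curr.next=prev(38) | reversed so far: 49 -> 38 -> 31 -> 36
Step 5: curr=37, set curr.next=prev(49) | reversed so far: 37 -> 49 -> 38 -> 31 -> 36
Step 6: curr=16, set curr.next=prev(37) | reversed so far: 16 -> 37 -> 49 -> 38 -> 31 -> 36
Step 7: curr=8, set curr.next=prev(16) | reversed so far: 8 -> 16 -> 37 -> 49 -> 38 -> 31 -> 36

8 -> 16 -> 37 -> 49 -> 38 -> 31 -> 36 -> None


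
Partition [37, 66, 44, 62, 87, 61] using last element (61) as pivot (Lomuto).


Pivot: 61
  37 <= 61: advance i (no swap)
  44 <= 61: swap -> [37, 44, 66, 62, 87, 61]
Place pivot at 2: [37, 44, 61, 62, 87, 66]

Partitioned: [37, 44, 61, 62, 87, 66]


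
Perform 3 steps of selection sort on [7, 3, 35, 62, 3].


Initial: [7, 3, 35, 62, 3]
Step 1: min=3 at 1
  Swap: [3, 7, 35, 62, 3]
Step 2: min=3 at 4
  Swap: [3, 3, 35, 62, 7]
Step 3: min=7 at 4
  Swap: [3, 3, 7, 62, 35]

After 3 steps: [3, 3, 7, 62, 35]


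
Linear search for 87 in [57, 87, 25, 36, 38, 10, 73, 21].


i=0: 57!=87
i=1: 87==87 found!

Found at 1, 2 comps


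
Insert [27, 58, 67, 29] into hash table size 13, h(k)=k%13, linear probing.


Insert 27: h=1 -> slot 1
Insert 58: h=6 -> slot 6
Insert 67: h=2 -> slot 2
Insert 29: h=3 -> slot 3

Table: [None, 27, 67, 29, None, None, 58, None, None, None, None, None, None]


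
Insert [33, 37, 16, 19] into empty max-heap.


Insert 33: [33]
Insert 37: [37, 33]
Insert 16: [37, 33, 16]
Insert 19: [37, 33, 16, 19]

Final heap: [37, 33, 16, 19]


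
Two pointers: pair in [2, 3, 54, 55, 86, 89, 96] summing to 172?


lo=0(2)+hi=6(96)=98
lo=1(3)+hi=6(96)=99
lo=2(54)+hi=6(96)=150
lo=3(55)+hi=6(96)=151
lo=4(86)+hi=6(96)=182
lo=4(86)+hi=5(89)=175

No pair found


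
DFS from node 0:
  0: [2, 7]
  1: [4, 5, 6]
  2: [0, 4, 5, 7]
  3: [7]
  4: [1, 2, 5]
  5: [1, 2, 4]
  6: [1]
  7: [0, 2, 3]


Visit 0, push [7, 2]
Visit 2, push [7, 5, 4]
Visit 4, push [5, 1]
Visit 1, push [6, 5]
Visit 5, push []
Visit 6, push []
Visit 7, push [3]
Visit 3, push []

DFS order: [0, 2, 4, 1, 5, 6, 7, 3]


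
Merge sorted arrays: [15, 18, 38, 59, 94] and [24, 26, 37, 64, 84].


Take 15 from A
Take 18 from A
Take 24 from B
Take 26 from B
Take 37 from B
Take 38 from A
Take 59 from A
Take 64 from B
Take 84 from B

Merged: [15, 18, 24, 26, 37, 38, 59, 64, 84, 94]


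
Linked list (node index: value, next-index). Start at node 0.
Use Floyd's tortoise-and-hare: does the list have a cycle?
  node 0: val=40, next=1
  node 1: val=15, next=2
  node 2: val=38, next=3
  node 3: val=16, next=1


Floyd's tortoise (slow, +1) and hare (fast, +2):
  init: slow=0, fast=0
  step 1: slow=1, fast=2
  step 2: slow=2, fast=1
  step 3: slow=3, fast=3
  slow == fast at node 3: cycle detected

Cycle: yes


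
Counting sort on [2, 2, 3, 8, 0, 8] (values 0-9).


Input: [2, 2, 3, 8, 0, 8]
Counts: [1, 0, 2, 1, 0, 0, 0, 0, 2, 0]

Sorted: [0, 2, 2, 3, 8, 8]


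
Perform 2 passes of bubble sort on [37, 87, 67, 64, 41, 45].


Initial: [37, 87, 67, 64, 41, 45]
Pass 1: [37, 67, 64, 41, 45, 87] (4 swaps)
Pass 2: [37, 64, 41, 45, 67, 87] (3 swaps)

After 2 passes: [37, 64, 41, 45, 67, 87]


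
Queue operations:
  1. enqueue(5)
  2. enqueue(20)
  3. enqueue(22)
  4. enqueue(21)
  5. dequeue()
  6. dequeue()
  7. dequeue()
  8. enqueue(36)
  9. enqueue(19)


enqueue(5) -> [5]
enqueue(20) -> [5, 20]
enqueue(22) -> [5, 20, 22]
enqueue(21) -> [5, 20, 22, 21]
dequeue()->5, [20, 22, 21]
dequeue()->20, [22, 21]
dequeue()->22, [21]
enqueue(36) -> [21, 36]
enqueue(19) -> [21, 36, 19]

Final queue: [21, 36, 19]


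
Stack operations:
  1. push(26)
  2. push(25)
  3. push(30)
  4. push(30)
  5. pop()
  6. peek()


push(26) -> [26]
push(25) -> [26, 25]
push(30) -> [26, 25, 30]
push(30) -> [26, 25, 30, 30]
pop()->30, [26, 25, 30]
peek()->30

Final stack: [26, 25, 30]


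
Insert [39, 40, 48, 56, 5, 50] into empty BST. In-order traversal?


Insert 39: root
Insert 40: R from 39
Insert 48: R from 39 -> R from 40
Insert 56: R from 39 -> R from 40 -> R from 48
Insert 5: L from 39
Insert 50: R from 39 -> R from 40 -> R from 48 -> L from 56

In-order: [5, 39, 40, 48, 50, 56]


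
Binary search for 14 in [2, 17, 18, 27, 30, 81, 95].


Step 1: lo=0, hi=6, mid=3, val=27
Step 2: lo=0, hi=2, mid=1, val=17
Step 3: lo=0, hi=0, mid=0, val=2

Not found


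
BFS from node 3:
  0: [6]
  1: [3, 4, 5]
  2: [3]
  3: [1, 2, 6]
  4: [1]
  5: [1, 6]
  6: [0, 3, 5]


Visit 3, enqueue [1, 2, 6]
Visit 1, enqueue [4, 5]
Visit 2, enqueue []
Visit 6, enqueue [0]
Visit 4, enqueue []
Visit 5, enqueue []
Visit 0, enqueue []

BFS order: [3, 1, 2, 6, 4, 5, 0]


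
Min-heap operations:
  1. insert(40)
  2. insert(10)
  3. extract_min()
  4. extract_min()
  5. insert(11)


insert(40) -> [40]
insert(10) -> [10, 40]
extract_min()->10, [40]
extract_min()->40, []
insert(11) -> [11]

Final heap: [11]


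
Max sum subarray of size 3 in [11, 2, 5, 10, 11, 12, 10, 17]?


[0:3]: 18
[1:4]: 17
[2:5]: 26
[3:6]: 33
[4:7]: 33
[5:8]: 39

Max: 39 at [5:8]


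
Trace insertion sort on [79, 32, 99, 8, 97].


Initial: [79, 32, 99, 8, 97]
Insert 32: [32, 79, 99, 8, 97]
Insert 99: [32, 79, 99, 8, 97]
Insert 8: [8, 32, 79, 99, 97]
Insert 97: [8, 32, 79, 97, 99]

Sorted: [8, 32, 79, 97, 99]


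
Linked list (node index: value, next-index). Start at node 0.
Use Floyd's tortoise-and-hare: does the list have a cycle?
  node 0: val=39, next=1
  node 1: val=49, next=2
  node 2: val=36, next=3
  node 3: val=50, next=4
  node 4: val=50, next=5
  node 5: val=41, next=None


Floyd's tortoise (slow, +1) and hare (fast, +2):
  init: slow=0, fast=0
  step 1: slow=1, fast=2
  step 2: slow=2, fast=4
  step 3: fast 4->5->None, no cycle

Cycle: no


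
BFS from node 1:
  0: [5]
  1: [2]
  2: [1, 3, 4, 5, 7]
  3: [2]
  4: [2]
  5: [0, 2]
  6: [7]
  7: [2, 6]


Visit 1, enqueue [2]
Visit 2, enqueue [3, 4, 5, 7]
Visit 3, enqueue []
Visit 4, enqueue []
Visit 5, enqueue [0]
Visit 7, enqueue [6]
Visit 0, enqueue []
Visit 6, enqueue []

BFS order: [1, 2, 3, 4, 5, 7, 0, 6]


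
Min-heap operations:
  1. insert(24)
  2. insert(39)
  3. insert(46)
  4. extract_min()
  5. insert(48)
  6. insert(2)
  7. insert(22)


insert(24) -> [24]
insert(39) -> [24, 39]
insert(46) -> [24, 39, 46]
extract_min()->24, [39, 46]
insert(48) -> [39, 46, 48]
insert(2) -> [2, 39, 48, 46]
insert(22) -> [2, 22, 48, 46, 39]

Final heap: [2, 22, 48, 46, 39]


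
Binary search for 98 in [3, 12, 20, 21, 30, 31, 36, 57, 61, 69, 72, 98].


Step 1: lo=0, hi=11, mid=5, val=31
Step 2: lo=6, hi=11, mid=8, val=61
Step 3: lo=9, hi=11, mid=10, val=72
Step 4: lo=11, hi=11, mid=11, val=98

Found at index 11


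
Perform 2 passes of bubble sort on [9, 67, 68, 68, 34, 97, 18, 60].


Initial: [9, 67, 68, 68, 34, 97, 18, 60]
Pass 1: [9, 67, 68, 34, 68, 18, 60, 97] (3 swaps)
Pass 2: [9, 67, 34, 68, 18, 60, 68, 97] (3 swaps)

After 2 passes: [9, 67, 34, 68, 18, 60, 68, 97]


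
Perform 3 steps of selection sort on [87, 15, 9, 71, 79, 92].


Initial: [87, 15, 9, 71, 79, 92]
Step 1: min=9 at 2
  Swap: [9, 15, 87, 71, 79, 92]
Step 2: min=15 at 1
  Swap: [9, 15, 87, 71, 79, 92]
Step 3: min=71 at 3
  Swap: [9, 15, 71, 87, 79, 92]

After 3 steps: [9, 15, 71, 87, 79, 92]


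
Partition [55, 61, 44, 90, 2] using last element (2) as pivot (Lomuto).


Pivot: 2
Place pivot at 0: [2, 61, 44, 90, 55]

Partitioned: [2, 61, 44, 90, 55]


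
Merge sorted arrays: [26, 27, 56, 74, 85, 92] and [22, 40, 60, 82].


Take 22 from B
Take 26 from A
Take 27 from A
Take 40 from B
Take 56 from A
Take 60 from B
Take 74 from A
Take 82 from B

Merged: [22, 26, 27, 40, 56, 60, 74, 82, 85, 92]


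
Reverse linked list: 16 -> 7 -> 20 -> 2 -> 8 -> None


Step 1: curr=16, set curr.next=prev(None) | reversed so far: 16
Step 2: curr=7, set curr.next=prev(16) | reversed so far: 7 -> 16
Step 3: curr=20, set curr.next=prev(7) | reversed so far: 20 -> 7 -> 16
Step 4: curr=2, set curr.next=prev(20) | reversed so far: 2 -> 20 -> 7 -> 16
Step 5: curr=8, set curr.next=prev(2) | reversed so far: 8 -> 2 -> 20 -> 7 -> 16

8 -> 2 -> 20 -> 7 -> 16 -> None


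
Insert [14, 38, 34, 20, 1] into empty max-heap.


Insert 14: [14]
Insert 38: [38, 14]
Insert 34: [38, 14, 34]
Insert 20: [38, 20, 34, 14]
Insert 1: [38, 20, 34, 14, 1]

Final heap: [38, 20, 34, 14, 1]


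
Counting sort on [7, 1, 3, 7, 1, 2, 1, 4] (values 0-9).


Input: [7, 1, 3, 7, 1, 2, 1, 4]
Counts: [0, 3, 1, 1, 1, 0, 0, 2, 0, 0]

Sorted: [1, 1, 1, 2, 3, 4, 7, 7]


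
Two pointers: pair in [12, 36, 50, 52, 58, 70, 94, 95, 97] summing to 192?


lo=0(12)+hi=8(97)=109
lo=1(36)+hi=8(97)=133
lo=2(50)+hi=8(97)=147
lo=3(52)+hi=8(97)=149
lo=4(58)+hi=8(97)=155
lo=5(70)+hi=8(97)=167
lo=6(94)+hi=8(97)=191
lo=7(95)+hi=8(97)=192

Yes: 95+97=192


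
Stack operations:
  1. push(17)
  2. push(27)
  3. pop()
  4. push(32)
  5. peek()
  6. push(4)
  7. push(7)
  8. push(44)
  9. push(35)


push(17) -> [17]
push(27) -> [17, 27]
pop()->27, [17]
push(32) -> [17, 32]
peek()->32
push(4) -> [17, 32, 4]
push(7) -> [17, 32, 4, 7]
push(44) -> [17, 32, 4, 7, 44]
push(35) -> [17, 32, 4, 7, 44, 35]

Final stack: [17, 32, 4, 7, 44, 35]


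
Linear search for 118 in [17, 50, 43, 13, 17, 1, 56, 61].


i=0: 17!=118
i=1: 50!=118
i=2: 43!=118
i=3: 13!=118
i=4: 17!=118
i=5: 1!=118
i=6: 56!=118
i=7: 61!=118

Not found, 8 comps


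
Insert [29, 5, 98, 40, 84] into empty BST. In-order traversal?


Insert 29: root
Insert 5: L from 29
Insert 98: R from 29
Insert 40: R from 29 -> L from 98
Insert 84: R from 29 -> L from 98 -> R from 40

In-order: [5, 29, 40, 84, 98]


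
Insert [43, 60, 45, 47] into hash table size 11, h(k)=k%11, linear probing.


Insert 43: h=10 -> slot 10
Insert 60: h=5 -> slot 5
Insert 45: h=1 -> slot 1
Insert 47: h=3 -> slot 3

Table: [None, 45, None, 47, None, 60, None, None, None, None, 43]


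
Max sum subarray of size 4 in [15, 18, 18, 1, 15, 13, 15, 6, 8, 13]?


[0:4]: 52
[1:5]: 52
[2:6]: 47
[3:7]: 44
[4:8]: 49
[5:9]: 42
[6:10]: 42

Max: 52 at [0:4]


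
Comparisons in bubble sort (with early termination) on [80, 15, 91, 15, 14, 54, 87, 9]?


Algorithm: bubble sort (with early termination)
Input: [80, 15, 91, 15, 14, 54, 87, 9]
Sorted: [9, 14, 15, 15, 54, 80, 87, 91]

28


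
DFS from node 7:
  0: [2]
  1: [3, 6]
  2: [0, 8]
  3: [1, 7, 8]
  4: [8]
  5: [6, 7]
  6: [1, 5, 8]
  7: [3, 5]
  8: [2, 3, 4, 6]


Visit 7, push [5, 3]
Visit 3, push [8, 1]
Visit 1, push [6]
Visit 6, push [8, 5]
Visit 5, push []
Visit 8, push [4, 2]
Visit 2, push [0]
Visit 0, push []
Visit 4, push []

DFS order: [7, 3, 1, 6, 5, 8, 2, 0, 4]


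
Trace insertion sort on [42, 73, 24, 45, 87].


Initial: [42, 73, 24, 45, 87]
Insert 73: [42, 73, 24, 45, 87]
Insert 24: [24, 42, 73, 45, 87]
Insert 45: [24, 42, 45, 73, 87]
Insert 87: [24, 42, 45, 73, 87]

Sorted: [24, 42, 45, 73, 87]


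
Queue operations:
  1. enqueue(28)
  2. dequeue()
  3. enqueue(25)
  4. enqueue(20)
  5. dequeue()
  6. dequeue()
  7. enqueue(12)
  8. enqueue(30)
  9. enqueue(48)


enqueue(28) -> [28]
dequeue()->28, []
enqueue(25) -> [25]
enqueue(20) -> [25, 20]
dequeue()->25, [20]
dequeue()->20, []
enqueue(12) -> [12]
enqueue(30) -> [12, 30]
enqueue(48) -> [12, 30, 48]

Final queue: [12, 30, 48]


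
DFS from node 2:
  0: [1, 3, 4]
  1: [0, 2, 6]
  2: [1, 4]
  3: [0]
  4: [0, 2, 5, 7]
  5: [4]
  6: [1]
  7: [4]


Visit 2, push [4, 1]
Visit 1, push [6, 0]
Visit 0, push [4, 3]
Visit 3, push []
Visit 4, push [7, 5]
Visit 5, push []
Visit 7, push []
Visit 6, push []

DFS order: [2, 1, 0, 3, 4, 5, 7, 6]


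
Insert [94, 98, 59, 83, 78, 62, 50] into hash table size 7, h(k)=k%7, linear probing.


Insert 94: h=3 -> slot 3
Insert 98: h=0 -> slot 0
Insert 59: h=3, 1 probes -> slot 4
Insert 83: h=6 -> slot 6
Insert 78: h=1 -> slot 1
Insert 62: h=6, 3 probes -> slot 2
Insert 50: h=1, 4 probes -> slot 5

Table: [98, 78, 62, 94, 59, 50, 83]


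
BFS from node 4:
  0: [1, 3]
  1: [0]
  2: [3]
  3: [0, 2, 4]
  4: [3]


Visit 4, enqueue [3]
Visit 3, enqueue [0, 2]
Visit 0, enqueue [1]
Visit 2, enqueue []
Visit 1, enqueue []

BFS order: [4, 3, 0, 2, 1]


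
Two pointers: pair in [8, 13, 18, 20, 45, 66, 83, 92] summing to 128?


lo=0(8)+hi=7(92)=100
lo=1(13)+hi=7(92)=105
lo=2(18)+hi=7(92)=110
lo=3(20)+hi=7(92)=112
lo=4(45)+hi=7(92)=137
lo=4(45)+hi=6(83)=128

Yes: 45+83=128


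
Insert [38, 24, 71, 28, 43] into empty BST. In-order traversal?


Insert 38: root
Insert 24: L from 38
Insert 71: R from 38
Insert 28: L from 38 -> R from 24
Insert 43: R from 38 -> L from 71

In-order: [24, 28, 38, 43, 71]


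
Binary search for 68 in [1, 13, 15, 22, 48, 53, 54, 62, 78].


Step 1: lo=0, hi=8, mid=4, val=48
Step 2: lo=5, hi=8, mid=6, val=54
Step 3: lo=7, hi=8, mid=7, val=62
Step 4: lo=8, hi=8, mid=8, val=78

Not found


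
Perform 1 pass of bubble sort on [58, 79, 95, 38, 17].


Initial: [58, 79, 95, 38, 17]
Pass 1: [58, 79, 38, 17, 95] (2 swaps)

After 1 pass: [58, 79, 38, 17, 95]


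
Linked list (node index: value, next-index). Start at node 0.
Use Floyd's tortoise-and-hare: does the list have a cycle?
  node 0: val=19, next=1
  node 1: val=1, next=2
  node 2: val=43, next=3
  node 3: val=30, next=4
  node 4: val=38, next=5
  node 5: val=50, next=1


Floyd's tortoise (slow, +1) and hare (fast, +2):
  init: slow=0, fast=0
  step 1: slow=1, fast=2
  step 2: slow=2, fast=4
  step 3: slow=3, fast=1
  step 4: slow=4, fast=3
  step 5: slow=5, fast=5
  slow == fast at node 5: cycle detected

Cycle: yes


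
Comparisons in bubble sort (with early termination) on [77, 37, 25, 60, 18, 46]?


Algorithm: bubble sort (with early termination)
Input: [77, 37, 25, 60, 18, 46]
Sorted: [18, 25, 37, 46, 60, 77]

15


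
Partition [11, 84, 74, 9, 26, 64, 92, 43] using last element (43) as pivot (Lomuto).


Pivot: 43
  11 <= 43: advance i (no swap)
  9 <= 43: swap -> [11, 9, 74, 84, 26, 64, 92, 43]
  26 <= 43: swap -> [11, 9, 26, 84, 74, 64, 92, 43]
Place pivot at 3: [11, 9, 26, 43, 74, 64, 92, 84]

Partitioned: [11, 9, 26, 43, 74, 64, 92, 84]


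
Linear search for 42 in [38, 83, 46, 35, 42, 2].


i=0: 38!=42
i=1: 83!=42
i=2: 46!=42
i=3: 35!=42
i=4: 42==42 found!

Found at 4, 5 comps


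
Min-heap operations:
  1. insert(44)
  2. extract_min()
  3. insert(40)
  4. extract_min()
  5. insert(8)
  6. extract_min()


insert(44) -> [44]
extract_min()->44, []
insert(40) -> [40]
extract_min()->40, []
insert(8) -> [8]
extract_min()->8, []

Final heap: []


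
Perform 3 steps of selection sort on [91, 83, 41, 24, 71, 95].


Initial: [91, 83, 41, 24, 71, 95]
Step 1: min=24 at 3
  Swap: [24, 83, 41, 91, 71, 95]
Step 2: min=41 at 2
  Swap: [24, 41, 83, 91, 71, 95]
Step 3: min=71 at 4
  Swap: [24, 41, 71, 91, 83, 95]

After 3 steps: [24, 41, 71, 91, 83, 95]


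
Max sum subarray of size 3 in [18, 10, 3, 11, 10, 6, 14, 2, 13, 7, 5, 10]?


[0:3]: 31
[1:4]: 24
[2:5]: 24
[3:6]: 27
[4:7]: 30
[5:8]: 22
[6:9]: 29
[7:10]: 22
[8:11]: 25
[9:12]: 22

Max: 31 at [0:3]


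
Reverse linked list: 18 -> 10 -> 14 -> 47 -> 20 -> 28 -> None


Step 1: curr=18, set curr.next=prev(None) | reversed so far: 18
Step 2: curr=10, set curr.next=prev(18) | reversed so far: 10 -> 18
Step 3: curr=14, set curr.next=prev(10) | reversed so far: 14 -> 10 -> 18
Step 4: curr=47, set curr.next=prev(14) | reversed so far: 47 -> 14 -> 10 -> 18
Step 5: curr=20, set curr.next=prev(47) | reversed so far: 20 -> 47 -> 14 -> 10 -> 18
Step 6: curr=28, set curr.next=prev(20) | reversed so far: 28 -> 20 -> 47 -> 14 -> 10 -> 18

28 -> 20 -> 47 -> 14 -> 10 -> 18 -> None


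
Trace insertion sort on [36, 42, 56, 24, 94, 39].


Initial: [36, 42, 56, 24, 94, 39]
Insert 42: [36, 42, 56, 24, 94, 39]
Insert 56: [36, 42, 56, 24, 94, 39]
Insert 24: [24, 36, 42, 56, 94, 39]
Insert 94: [24, 36, 42, 56, 94, 39]
Insert 39: [24, 36, 39, 42, 56, 94]

Sorted: [24, 36, 39, 42, 56, 94]


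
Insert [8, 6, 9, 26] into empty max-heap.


Insert 8: [8]
Insert 6: [8, 6]
Insert 9: [9, 6, 8]
Insert 26: [26, 9, 8, 6]

Final heap: [26, 9, 8, 6]


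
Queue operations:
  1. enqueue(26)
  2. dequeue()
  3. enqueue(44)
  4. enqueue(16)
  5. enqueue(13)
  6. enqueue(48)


enqueue(26) -> [26]
dequeue()->26, []
enqueue(44) -> [44]
enqueue(16) -> [44, 16]
enqueue(13) -> [44, 16, 13]
enqueue(48) -> [44, 16, 13, 48]

Final queue: [44, 16, 13, 48]


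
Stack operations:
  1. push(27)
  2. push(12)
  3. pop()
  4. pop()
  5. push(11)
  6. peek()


push(27) -> [27]
push(12) -> [27, 12]
pop()->12, [27]
pop()->27, []
push(11) -> [11]
peek()->11

Final stack: [11]


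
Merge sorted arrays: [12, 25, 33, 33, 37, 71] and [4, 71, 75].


Take 4 from B
Take 12 from A
Take 25 from A
Take 33 from A
Take 33 from A
Take 37 from A
Take 71 from A

Merged: [4, 12, 25, 33, 33, 37, 71, 71, 75]


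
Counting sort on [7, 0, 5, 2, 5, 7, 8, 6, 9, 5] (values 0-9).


Input: [7, 0, 5, 2, 5, 7, 8, 6, 9, 5]
Counts: [1, 0, 1, 0, 0, 3, 1, 2, 1, 1]

Sorted: [0, 2, 5, 5, 5, 6, 7, 7, 8, 9]


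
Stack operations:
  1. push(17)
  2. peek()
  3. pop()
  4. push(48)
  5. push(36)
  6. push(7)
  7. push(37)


push(17) -> [17]
peek()->17
pop()->17, []
push(48) -> [48]
push(36) -> [48, 36]
push(7) -> [48, 36, 7]
push(37) -> [48, 36, 7, 37]

Final stack: [48, 36, 7, 37]


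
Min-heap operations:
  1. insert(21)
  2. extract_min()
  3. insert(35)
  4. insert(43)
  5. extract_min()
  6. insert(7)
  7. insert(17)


insert(21) -> [21]
extract_min()->21, []
insert(35) -> [35]
insert(43) -> [35, 43]
extract_min()->35, [43]
insert(7) -> [7, 43]
insert(17) -> [7, 43, 17]

Final heap: [7, 43, 17]


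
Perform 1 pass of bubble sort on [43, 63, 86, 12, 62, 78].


Initial: [43, 63, 86, 12, 62, 78]
Pass 1: [43, 63, 12, 62, 78, 86] (3 swaps)

After 1 pass: [43, 63, 12, 62, 78, 86]


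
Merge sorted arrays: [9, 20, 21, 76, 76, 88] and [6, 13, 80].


Take 6 from B
Take 9 from A
Take 13 from B
Take 20 from A
Take 21 from A
Take 76 from A
Take 76 from A
Take 80 from B

Merged: [6, 9, 13, 20, 21, 76, 76, 80, 88]


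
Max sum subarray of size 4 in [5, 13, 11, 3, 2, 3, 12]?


[0:4]: 32
[1:5]: 29
[2:6]: 19
[3:7]: 20

Max: 32 at [0:4]


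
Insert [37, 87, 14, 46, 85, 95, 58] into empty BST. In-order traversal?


Insert 37: root
Insert 87: R from 37
Insert 14: L from 37
Insert 46: R from 37 -> L from 87
Insert 85: R from 37 -> L from 87 -> R from 46
Insert 95: R from 37 -> R from 87
Insert 58: R from 37 -> L from 87 -> R from 46 -> L from 85

In-order: [14, 37, 46, 58, 85, 87, 95]


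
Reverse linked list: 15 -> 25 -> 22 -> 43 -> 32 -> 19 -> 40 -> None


Step 1: curr=15, set curr.next=prev(None) | reversed so far: 15
Step 2: curr=25, set curr.next=prev(15) | reversed so far: 25 -> 15
Step 3: curr=22, set curr.next=prev(25) | reversed so far: 22 -> 25 -> 15
Step 4: curr=43, set curr.next=prev(22) | reversed so far: 43 -> 22 -> 25 -> 15
Step 5: curr=32, set curr.next=prev(43) | reversed so far: 32 -> 43 -> 22 -> 25 -> 15
Step 6: curr=19, set curr.next=prev(32) | reversed so far: 19 -> 32 -> 43 -> 22 -> 25 -> 15
Step 7: curr=40, set curr.next=prev(19) | reversed so far: 40 -> 19 -> 32 -> 43 -> 22 -> 25 -> 15

40 -> 19 -> 32 -> 43 -> 22 -> 25 -> 15 -> None


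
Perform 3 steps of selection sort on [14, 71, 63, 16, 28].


Initial: [14, 71, 63, 16, 28]
Step 1: min=14 at 0
  Swap: [14, 71, 63, 16, 28]
Step 2: min=16 at 3
  Swap: [14, 16, 63, 71, 28]
Step 3: min=28 at 4
  Swap: [14, 16, 28, 71, 63]

After 3 steps: [14, 16, 28, 71, 63]


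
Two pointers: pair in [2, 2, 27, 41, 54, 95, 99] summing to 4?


lo=0(2)+hi=6(99)=101
lo=0(2)+hi=5(95)=97
lo=0(2)+hi=4(54)=56
lo=0(2)+hi=3(41)=43
lo=0(2)+hi=2(27)=29
lo=0(2)+hi=1(2)=4

Yes: 2+2=4


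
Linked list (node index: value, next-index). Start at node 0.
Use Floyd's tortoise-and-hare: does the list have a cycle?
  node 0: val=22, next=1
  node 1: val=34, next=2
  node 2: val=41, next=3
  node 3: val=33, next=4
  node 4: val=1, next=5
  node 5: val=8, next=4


Floyd's tortoise (slow, +1) and hare (fast, +2):
  init: slow=0, fast=0
  step 1: slow=1, fast=2
  step 2: slow=2, fast=4
  step 3: slow=3, fast=4
  step 4: slow=4, fast=4
  slow == fast at node 4: cycle detected

Cycle: yes


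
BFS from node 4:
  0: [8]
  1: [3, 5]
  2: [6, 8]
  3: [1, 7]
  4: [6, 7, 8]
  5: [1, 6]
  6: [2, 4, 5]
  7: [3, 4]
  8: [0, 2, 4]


Visit 4, enqueue [6, 7, 8]
Visit 6, enqueue [2, 5]
Visit 7, enqueue [3]
Visit 8, enqueue [0]
Visit 2, enqueue []
Visit 5, enqueue [1]
Visit 3, enqueue []
Visit 0, enqueue []
Visit 1, enqueue []

BFS order: [4, 6, 7, 8, 2, 5, 3, 0, 1]


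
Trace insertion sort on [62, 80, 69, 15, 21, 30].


Initial: [62, 80, 69, 15, 21, 30]
Insert 80: [62, 80, 69, 15, 21, 30]
Insert 69: [62, 69, 80, 15, 21, 30]
Insert 15: [15, 62, 69, 80, 21, 30]
Insert 21: [15, 21, 62, 69, 80, 30]
Insert 30: [15, 21, 30, 62, 69, 80]

Sorted: [15, 21, 30, 62, 69, 80]


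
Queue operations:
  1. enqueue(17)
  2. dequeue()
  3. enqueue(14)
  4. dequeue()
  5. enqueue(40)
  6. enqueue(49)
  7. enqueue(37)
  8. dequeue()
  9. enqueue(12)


enqueue(17) -> [17]
dequeue()->17, []
enqueue(14) -> [14]
dequeue()->14, []
enqueue(40) -> [40]
enqueue(49) -> [40, 49]
enqueue(37) -> [40, 49, 37]
dequeue()->40, [49, 37]
enqueue(12) -> [49, 37, 12]

Final queue: [49, 37, 12]


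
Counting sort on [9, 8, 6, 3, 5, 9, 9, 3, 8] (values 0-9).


Input: [9, 8, 6, 3, 5, 9, 9, 3, 8]
Counts: [0, 0, 0, 2, 0, 1, 1, 0, 2, 3]

Sorted: [3, 3, 5, 6, 8, 8, 9, 9, 9]


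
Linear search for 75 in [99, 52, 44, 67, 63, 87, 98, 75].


i=0: 99!=75
i=1: 52!=75
i=2: 44!=75
i=3: 67!=75
i=4: 63!=75
i=5: 87!=75
i=6: 98!=75
i=7: 75==75 found!

Found at 7, 8 comps


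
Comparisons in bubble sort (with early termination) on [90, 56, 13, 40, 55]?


Algorithm: bubble sort (with early termination)
Input: [90, 56, 13, 40, 55]
Sorted: [13, 40, 55, 56, 90]

9


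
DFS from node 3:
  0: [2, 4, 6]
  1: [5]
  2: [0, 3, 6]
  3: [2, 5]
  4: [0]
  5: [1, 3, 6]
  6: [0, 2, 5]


Visit 3, push [5, 2]
Visit 2, push [6, 0]
Visit 0, push [6, 4]
Visit 4, push []
Visit 6, push [5]
Visit 5, push [1]
Visit 1, push []

DFS order: [3, 2, 0, 4, 6, 5, 1]


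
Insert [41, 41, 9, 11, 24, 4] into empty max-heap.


Insert 41: [41]
Insert 41: [41, 41]
Insert 9: [41, 41, 9]
Insert 11: [41, 41, 9, 11]
Insert 24: [41, 41, 9, 11, 24]
Insert 4: [41, 41, 9, 11, 24, 4]

Final heap: [41, 41, 9, 11, 24, 4]


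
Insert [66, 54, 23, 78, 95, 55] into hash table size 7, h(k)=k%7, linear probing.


Insert 66: h=3 -> slot 3
Insert 54: h=5 -> slot 5
Insert 23: h=2 -> slot 2
Insert 78: h=1 -> slot 1
Insert 95: h=4 -> slot 4
Insert 55: h=6 -> slot 6

Table: [None, 78, 23, 66, 95, 54, 55]


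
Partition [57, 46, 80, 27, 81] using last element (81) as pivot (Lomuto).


Pivot: 81
  57 <= 81: advance i (no swap)
  46 <= 81: advance i (no swap)
  80 <= 81: advance i (no swap)
  27 <= 81: advance i (no swap)
Place pivot at 4: [57, 46, 80, 27, 81]

Partitioned: [57, 46, 80, 27, 81]


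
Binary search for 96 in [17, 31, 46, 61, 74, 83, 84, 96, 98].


Step 1: lo=0, hi=8, mid=4, val=74
Step 2: lo=5, hi=8, mid=6, val=84
Step 3: lo=7, hi=8, mid=7, val=96

Found at index 7


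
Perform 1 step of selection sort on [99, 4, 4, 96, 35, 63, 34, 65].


Initial: [99, 4, 4, 96, 35, 63, 34, 65]
Step 1: min=4 at 1
  Swap: [4, 99, 4, 96, 35, 63, 34, 65]

After 1 step: [4, 99, 4, 96, 35, 63, 34, 65]


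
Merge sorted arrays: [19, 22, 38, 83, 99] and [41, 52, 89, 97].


Take 19 from A
Take 22 from A
Take 38 from A
Take 41 from B
Take 52 from B
Take 83 from A
Take 89 from B
Take 97 from B

Merged: [19, 22, 38, 41, 52, 83, 89, 97, 99]


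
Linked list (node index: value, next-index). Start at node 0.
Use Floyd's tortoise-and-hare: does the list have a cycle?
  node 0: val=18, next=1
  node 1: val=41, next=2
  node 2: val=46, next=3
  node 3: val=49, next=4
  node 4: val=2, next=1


Floyd's tortoise (slow, +1) and hare (fast, +2):
  init: slow=0, fast=0
  step 1: slow=1, fast=2
  step 2: slow=2, fast=4
  step 3: slow=3, fast=2
  step 4: slow=4, fast=4
  slow == fast at node 4: cycle detected

Cycle: yes


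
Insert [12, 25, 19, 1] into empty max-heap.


Insert 12: [12]
Insert 25: [25, 12]
Insert 19: [25, 12, 19]
Insert 1: [25, 12, 19, 1]

Final heap: [25, 12, 19, 1]


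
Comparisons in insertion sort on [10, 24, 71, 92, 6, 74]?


Algorithm: insertion sort
Input: [10, 24, 71, 92, 6, 74]
Sorted: [6, 10, 24, 71, 74, 92]

9


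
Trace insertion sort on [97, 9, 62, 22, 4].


Initial: [97, 9, 62, 22, 4]
Insert 9: [9, 97, 62, 22, 4]
Insert 62: [9, 62, 97, 22, 4]
Insert 22: [9, 22, 62, 97, 4]
Insert 4: [4, 9, 22, 62, 97]

Sorted: [4, 9, 22, 62, 97]


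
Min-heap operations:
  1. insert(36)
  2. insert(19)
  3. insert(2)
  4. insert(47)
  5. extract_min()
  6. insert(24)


insert(36) -> [36]
insert(19) -> [19, 36]
insert(2) -> [2, 36, 19]
insert(47) -> [2, 36, 19, 47]
extract_min()->2, [19, 36, 47]
insert(24) -> [19, 24, 47, 36]

Final heap: [19, 24, 47, 36]


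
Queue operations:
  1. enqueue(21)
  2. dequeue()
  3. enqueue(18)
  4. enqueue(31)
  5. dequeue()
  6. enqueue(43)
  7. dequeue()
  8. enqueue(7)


enqueue(21) -> [21]
dequeue()->21, []
enqueue(18) -> [18]
enqueue(31) -> [18, 31]
dequeue()->18, [31]
enqueue(43) -> [31, 43]
dequeue()->31, [43]
enqueue(7) -> [43, 7]

Final queue: [43, 7]


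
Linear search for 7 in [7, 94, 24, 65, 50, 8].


i=0: 7==7 found!

Found at 0, 1 comps


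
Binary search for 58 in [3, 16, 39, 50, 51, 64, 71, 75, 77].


Step 1: lo=0, hi=8, mid=4, val=51
Step 2: lo=5, hi=8, mid=6, val=71
Step 3: lo=5, hi=5, mid=5, val=64

Not found


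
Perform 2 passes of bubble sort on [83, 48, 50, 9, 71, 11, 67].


Initial: [83, 48, 50, 9, 71, 11, 67]
Pass 1: [48, 50, 9, 71, 11, 67, 83] (6 swaps)
Pass 2: [48, 9, 50, 11, 67, 71, 83] (3 swaps)

After 2 passes: [48, 9, 50, 11, 67, 71, 83]


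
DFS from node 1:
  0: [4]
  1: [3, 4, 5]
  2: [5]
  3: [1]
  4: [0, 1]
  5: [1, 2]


Visit 1, push [5, 4, 3]
Visit 3, push []
Visit 4, push [0]
Visit 0, push []
Visit 5, push [2]
Visit 2, push []

DFS order: [1, 3, 4, 0, 5, 2]


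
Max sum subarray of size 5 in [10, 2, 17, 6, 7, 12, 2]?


[0:5]: 42
[1:6]: 44
[2:7]: 44

Max: 44 at [1:6]


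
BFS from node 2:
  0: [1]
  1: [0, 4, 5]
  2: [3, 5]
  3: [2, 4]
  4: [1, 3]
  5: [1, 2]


Visit 2, enqueue [3, 5]
Visit 3, enqueue [4]
Visit 5, enqueue [1]
Visit 4, enqueue []
Visit 1, enqueue [0]
Visit 0, enqueue []

BFS order: [2, 3, 5, 4, 1, 0]


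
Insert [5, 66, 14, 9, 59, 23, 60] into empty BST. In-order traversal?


Insert 5: root
Insert 66: R from 5
Insert 14: R from 5 -> L from 66
Insert 9: R from 5 -> L from 66 -> L from 14
Insert 59: R from 5 -> L from 66 -> R from 14
Insert 23: R from 5 -> L from 66 -> R from 14 -> L from 59
Insert 60: R from 5 -> L from 66 -> R from 14 -> R from 59

In-order: [5, 9, 14, 23, 59, 60, 66]


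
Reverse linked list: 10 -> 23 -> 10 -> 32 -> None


Step 1: curr=10, set curr.next=prev(None) | reversed so far: 10
Step 2: curr=23, set curr.next=prev(10) | reversed so far: 23 -> 10
Step 3: curr=10, set curr.next=prev(23) | reversed so far: 10 -> 23 -> 10
Step 4: curr=32, set curr.next=prev(10) | reversed so far: 32 -> 10 -> 23 -> 10

32 -> 10 -> 23 -> 10 -> None


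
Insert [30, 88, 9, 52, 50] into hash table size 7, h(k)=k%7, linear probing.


Insert 30: h=2 -> slot 2
Insert 88: h=4 -> slot 4
Insert 9: h=2, 1 probes -> slot 3
Insert 52: h=3, 2 probes -> slot 5
Insert 50: h=1 -> slot 1

Table: [None, 50, 30, 9, 88, 52, None]


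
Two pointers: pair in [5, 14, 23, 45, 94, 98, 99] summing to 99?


lo=0(5)+hi=6(99)=104
lo=0(5)+hi=5(98)=103
lo=0(5)+hi=4(94)=99

Yes: 5+94=99


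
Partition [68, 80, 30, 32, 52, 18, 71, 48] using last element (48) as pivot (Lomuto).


Pivot: 48
  30 <= 48: swap -> [30, 80, 68, 32, 52, 18, 71, 48]
  32 <= 48: swap -> [30, 32, 68, 80, 52, 18, 71, 48]
  18 <= 48: swap -> [30, 32, 18, 80, 52, 68, 71, 48]
Place pivot at 3: [30, 32, 18, 48, 52, 68, 71, 80]

Partitioned: [30, 32, 18, 48, 52, 68, 71, 80]


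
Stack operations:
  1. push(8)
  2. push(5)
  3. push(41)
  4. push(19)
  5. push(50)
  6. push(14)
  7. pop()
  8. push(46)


push(8) -> [8]
push(5) -> [8, 5]
push(41) -> [8, 5, 41]
push(19) -> [8, 5, 41, 19]
push(50) -> [8, 5, 41, 19, 50]
push(14) -> [8, 5, 41, 19, 50, 14]
pop()->14, [8, 5, 41, 19, 50]
push(46) -> [8, 5, 41, 19, 50, 46]

Final stack: [8, 5, 41, 19, 50, 46]


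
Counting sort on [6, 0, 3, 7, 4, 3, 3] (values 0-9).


Input: [6, 0, 3, 7, 4, 3, 3]
Counts: [1, 0, 0, 3, 1, 0, 1, 1, 0, 0]

Sorted: [0, 3, 3, 3, 4, 6, 7]


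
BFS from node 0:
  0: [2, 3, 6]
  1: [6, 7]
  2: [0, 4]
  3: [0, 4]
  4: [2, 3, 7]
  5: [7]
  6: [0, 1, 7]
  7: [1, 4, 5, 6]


Visit 0, enqueue [2, 3, 6]
Visit 2, enqueue [4]
Visit 3, enqueue []
Visit 6, enqueue [1, 7]
Visit 4, enqueue []
Visit 1, enqueue []
Visit 7, enqueue [5]
Visit 5, enqueue []

BFS order: [0, 2, 3, 6, 4, 1, 7, 5]


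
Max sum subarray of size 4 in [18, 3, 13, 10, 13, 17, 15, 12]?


[0:4]: 44
[1:5]: 39
[2:6]: 53
[3:7]: 55
[4:8]: 57

Max: 57 at [4:8]


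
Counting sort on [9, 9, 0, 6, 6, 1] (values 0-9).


Input: [9, 9, 0, 6, 6, 1]
Counts: [1, 1, 0, 0, 0, 0, 2, 0, 0, 2]

Sorted: [0, 1, 6, 6, 9, 9]


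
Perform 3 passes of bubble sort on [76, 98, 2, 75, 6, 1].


Initial: [76, 98, 2, 75, 6, 1]
Pass 1: [76, 2, 75, 6, 1, 98] (4 swaps)
Pass 2: [2, 75, 6, 1, 76, 98] (4 swaps)
Pass 3: [2, 6, 1, 75, 76, 98] (2 swaps)

After 3 passes: [2, 6, 1, 75, 76, 98]


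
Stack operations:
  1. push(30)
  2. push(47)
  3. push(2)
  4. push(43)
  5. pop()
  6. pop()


push(30) -> [30]
push(47) -> [30, 47]
push(2) -> [30, 47, 2]
push(43) -> [30, 47, 2, 43]
pop()->43, [30, 47, 2]
pop()->2, [30, 47]

Final stack: [30, 47]


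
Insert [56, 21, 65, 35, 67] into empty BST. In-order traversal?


Insert 56: root
Insert 21: L from 56
Insert 65: R from 56
Insert 35: L from 56 -> R from 21
Insert 67: R from 56 -> R from 65

In-order: [21, 35, 56, 65, 67]


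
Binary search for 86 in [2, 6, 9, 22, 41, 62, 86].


Step 1: lo=0, hi=6, mid=3, val=22
Step 2: lo=4, hi=6, mid=5, val=62
Step 3: lo=6, hi=6, mid=6, val=86

Found at index 6


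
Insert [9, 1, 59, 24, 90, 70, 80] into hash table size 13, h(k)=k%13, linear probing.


Insert 9: h=9 -> slot 9
Insert 1: h=1 -> slot 1
Insert 59: h=7 -> slot 7
Insert 24: h=11 -> slot 11
Insert 90: h=12 -> slot 12
Insert 70: h=5 -> slot 5
Insert 80: h=2 -> slot 2

Table: [None, 1, 80, None, None, 70, None, 59, None, 9, None, 24, 90]


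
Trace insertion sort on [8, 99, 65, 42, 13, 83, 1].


Initial: [8, 99, 65, 42, 13, 83, 1]
Insert 99: [8, 99, 65, 42, 13, 83, 1]
Insert 65: [8, 65, 99, 42, 13, 83, 1]
Insert 42: [8, 42, 65, 99, 13, 83, 1]
Insert 13: [8, 13, 42, 65, 99, 83, 1]
Insert 83: [8, 13, 42, 65, 83, 99, 1]
Insert 1: [1, 8, 13, 42, 65, 83, 99]

Sorted: [1, 8, 13, 42, 65, 83, 99]


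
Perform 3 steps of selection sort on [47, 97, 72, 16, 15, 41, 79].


Initial: [47, 97, 72, 16, 15, 41, 79]
Step 1: min=15 at 4
  Swap: [15, 97, 72, 16, 47, 41, 79]
Step 2: min=16 at 3
  Swap: [15, 16, 72, 97, 47, 41, 79]
Step 3: min=41 at 5
  Swap: [15, 16, 41, 97, 47, 72, 79]

After 3 steps: [15, 16, 41, 97, 47, 72, 79]


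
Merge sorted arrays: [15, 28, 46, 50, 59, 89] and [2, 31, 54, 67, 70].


Take 2 from B
Take 15 from A
Take 28 from A
Take 31 from B
Take 46 from A
Take 50 from A
Take 54 from B
Take 59 from A
Take 67 from B
Take 70 from B

Merged: [2, 15, 28, 31, 46, 50, 54, 59, 67, 70, 89]


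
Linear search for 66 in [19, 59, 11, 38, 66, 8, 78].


i=0: 19!=66
i=1: 59!=66
i=2: 11!=66
i=3: 38!=66
i=4: 66==66 found!

Found at 4, 5 comps


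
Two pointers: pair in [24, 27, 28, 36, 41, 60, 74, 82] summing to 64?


lo=0(24)+hi=7(82)=106
lo=0(24)+hi=6(74)=98
lo=0(24)+hi=5(60)=84
lo=0(24)+hi=4(41)=65
lo=0(24)+hi=3(36)=60
lo=1(27)+hi=3(36)=63
lo=2(28)+hi=3(36)=64

Yes: 28+36=64


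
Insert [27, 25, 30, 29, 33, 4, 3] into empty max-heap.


Insert 27: [27]
Insert 25: [27, 25]
Insert 30: [30, 25, 27]
Insert 29: [30, 29, 27, 25]
Insert 33: [33, 30, 27, 25, 29]
Insert 4: [33, 30, 27, 25, 29, 4]
Insert 3: [33, 30, 27, 25, 29, 4, 3]

Final heap: [33, 30, 27, 25, 29, 4, 3]


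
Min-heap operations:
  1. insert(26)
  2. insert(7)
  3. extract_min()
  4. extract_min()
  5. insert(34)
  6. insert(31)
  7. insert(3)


insert(26) -> [26]
insert(7) -> [7, 26]
extract_min()->7, [26]
extract_min()->26, []
insert(34) -> [34]
insert(31) -> [31, 34]
insert(3) -> [3, 34, 31]

Final heap: [3, 34, 31]


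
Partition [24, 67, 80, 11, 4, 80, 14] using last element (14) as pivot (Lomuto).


Pivot: 14
  11 <= 14: swap -> [11, 67, 80, 24, 4, 80, 14]
  4 <= 14: swap -> [11, 4, 80, 24, 67, 80, 14]
Place pivot at 2: [11, 4, 14, 24, 67, 80, 80]

Partitioned: [11, 4, 14, 24, 67, 80, 80]


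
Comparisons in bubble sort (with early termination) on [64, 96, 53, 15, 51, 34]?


Algorithm: bubble sort (with early termination)
Input: [64, 96, 53, 15, 51, 34]
Sorted: [15, 34, 51, 53, 64, 96]

15


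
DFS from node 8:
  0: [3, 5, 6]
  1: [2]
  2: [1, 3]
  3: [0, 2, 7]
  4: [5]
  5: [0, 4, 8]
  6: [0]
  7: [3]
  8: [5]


Visit 8, push [5]
Visit 5, push [4, 0]
Visit 0, push [6, 3]
Visit 3, push [7, 2]
Visit 2, push [1]
Visit 1, push []
Visit 7, push []
Visit 6, push []
Visit 4, push []

DFS order: [8, 5, 0, 3, 2, 1, 7, 6, 4]


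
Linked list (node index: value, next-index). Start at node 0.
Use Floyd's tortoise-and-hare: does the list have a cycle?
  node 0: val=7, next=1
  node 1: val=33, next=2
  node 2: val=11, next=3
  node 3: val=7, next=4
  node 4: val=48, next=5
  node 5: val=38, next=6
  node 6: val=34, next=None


Floyd's tortoise (slow, +1) and hare (fast, +2):
  init: slow=0, fast=0
  step 1: slow=1, fast=2
  step 2: slow=2, fast=4
  step 3: slow=3, fast=6
  step 4: fast -> None, no cycle

Cycle: no


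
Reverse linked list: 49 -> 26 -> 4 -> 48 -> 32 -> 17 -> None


Step 1: curr=49, set curr.next=prev(None) | reversed so far: 49
Step 2: curr=26, set curr.next=prev(49) | reversed so far: 26 -> 49
Step 3: curr=4, set curr.next=prev(26) | reversed so far: 4 -> 26 -> 49
Step 4: curr=48, set curr.next=prev(4) | reversed so far: 48 -> 4 -> 26 -> 49
Step 5: curr=32, set curr.next=prev(48) | reversed so far: 32 -> 48 -> 4 -> 26 -> 49
Step 6: curr=17, set curr.next=prev(32) | reversed so far: 17 -> 32 -> 48 -> 4 -> 26 -> 49

17 -> 32 -> 48 -> 4 -> 26 -> 49 -> None


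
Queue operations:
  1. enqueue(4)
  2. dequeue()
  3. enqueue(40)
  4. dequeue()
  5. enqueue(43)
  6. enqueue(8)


enqueue(4) -> [4]
dequeue()->4, []
enqueue(40) -> [40]
dequeue()->40, []
enqueue(43) -> [43]
enqueue(8) -> [43, 8]

Final queue: [43, 8]


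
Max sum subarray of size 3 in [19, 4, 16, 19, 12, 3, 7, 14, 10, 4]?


[0:3]: 39
[1:4]: 39
[2:5]: 47
[3:6]: 34
[4:7]: 22
[5:8]: 24
[6:9]: 31
[7:10]: 28

Max: 47 at [2:5]


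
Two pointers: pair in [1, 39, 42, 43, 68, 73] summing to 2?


lo=0(1)+hi=5(73)=74
lo=0(1)+hi=4(68)=69
lo=0(1)+hi=3(43)=44
lo=0(1)+hi=2(42)=43
lo=0(1)+hi=1(39)=40

No pair found


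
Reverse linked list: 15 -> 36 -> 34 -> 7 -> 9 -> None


Step 1: curr=15, set curr.next=prev(None) | reversed so far: 15
Step 2: curr=36, set curr.next=prev(15) | reversed so far: 36 -> 15
Step 3: curr=34, set curr.next=prev(36) | reversed so far: 34 -> 36 -> 15
Step 4: curr=7, set curr.next=prev(34) | reversed so far: 7 -> 34 -> 36 -> 15
Step 5: curr=9, set curr.next=prev(7) | reversed so far: 9 -> 7 -> 34 -> 36 -> 15

9 -> 7 -> 34 -> 36 -> 15 -> None


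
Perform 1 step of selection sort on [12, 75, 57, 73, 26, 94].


Initial: [12, 75, 57, 73, 26, 94]
Step 1: min=12 at 0
  Swap: [12, 75, 57, 73, 26, 94]

After 1 step: [12, 75, 57, 73, 26, 94]


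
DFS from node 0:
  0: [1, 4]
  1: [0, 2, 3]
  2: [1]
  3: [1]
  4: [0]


Visit 0, push [4, 1]
Visit 1, push [3, 2]
Visit 2, push []
Visit 3, push []
Visit 4, push []

DFS order: [0, 1, 2, 3, 4]


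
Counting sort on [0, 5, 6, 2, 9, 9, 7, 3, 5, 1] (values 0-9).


Input: [0, 5, 6, 2, 9, 9, 7, 3, 5, 1]
Counts: [1, 1, 1, 1, 0, 2, 1, 1, 0, 2]

Sorted: [0, 1, 2, 3, 5, 5, 6, 7, 9, 9]


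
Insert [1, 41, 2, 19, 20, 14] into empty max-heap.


Insert 1: [1]
Insert 41: [41, 1]
Insert 2: [41, 1, 2]
Insert 19: [41, 19, 2, 1]
Insert 20: [41, 20, 2, 1, 19]
Insert 14: [41, 20, 14, 1, 19, 2]

Final heap: [41, 20, 14, 1, 19, 2]


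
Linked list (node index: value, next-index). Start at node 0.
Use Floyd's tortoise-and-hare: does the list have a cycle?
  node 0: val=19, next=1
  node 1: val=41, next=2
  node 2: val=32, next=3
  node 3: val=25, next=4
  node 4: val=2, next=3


Floyd's tortoise (slow, +1) and hare (fast, +2):
  init: slow=0, fast=0
  step 1: slow=1, fast=2
  step 2: slow=2, fast=4
  step 3: slow=3, fast=4
  step 4: slow=4, fast=4
  slow == fast at node 4: cycle detected

Cycle: yes
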